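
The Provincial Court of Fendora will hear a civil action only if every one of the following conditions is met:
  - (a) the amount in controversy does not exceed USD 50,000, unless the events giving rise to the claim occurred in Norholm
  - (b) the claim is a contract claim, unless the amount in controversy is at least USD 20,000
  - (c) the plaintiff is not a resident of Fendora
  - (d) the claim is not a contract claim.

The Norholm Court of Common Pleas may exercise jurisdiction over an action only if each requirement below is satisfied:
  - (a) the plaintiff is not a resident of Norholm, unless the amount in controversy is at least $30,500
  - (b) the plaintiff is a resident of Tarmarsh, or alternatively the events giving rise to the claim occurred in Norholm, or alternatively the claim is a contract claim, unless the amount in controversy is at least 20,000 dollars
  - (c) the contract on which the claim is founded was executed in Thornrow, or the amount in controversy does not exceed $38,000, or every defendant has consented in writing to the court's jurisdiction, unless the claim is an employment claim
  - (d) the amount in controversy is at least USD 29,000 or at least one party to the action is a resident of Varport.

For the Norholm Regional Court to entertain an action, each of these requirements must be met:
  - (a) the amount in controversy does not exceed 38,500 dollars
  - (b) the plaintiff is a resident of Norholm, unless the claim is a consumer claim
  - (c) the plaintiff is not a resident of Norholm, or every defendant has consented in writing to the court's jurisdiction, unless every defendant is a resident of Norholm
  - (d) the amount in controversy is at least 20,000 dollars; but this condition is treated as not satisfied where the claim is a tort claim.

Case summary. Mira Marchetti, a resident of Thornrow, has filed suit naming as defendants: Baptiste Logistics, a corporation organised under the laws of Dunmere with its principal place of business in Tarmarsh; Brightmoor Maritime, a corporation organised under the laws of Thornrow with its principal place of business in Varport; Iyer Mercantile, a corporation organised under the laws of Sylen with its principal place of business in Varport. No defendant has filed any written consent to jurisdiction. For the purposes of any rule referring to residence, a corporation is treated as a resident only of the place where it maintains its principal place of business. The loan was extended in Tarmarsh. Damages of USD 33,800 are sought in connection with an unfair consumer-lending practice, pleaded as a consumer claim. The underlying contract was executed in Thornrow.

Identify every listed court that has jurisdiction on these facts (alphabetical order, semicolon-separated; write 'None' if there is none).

The Provincial Court of Fendora:
  (a) The amount in controversy is $33,800, within the $50,000 ceiling. Condition met.
  (b) The claim is a consumer claim, not a contract claim. But the amount in controversy is USD 33,800, which meets the USD 20,000 floor, and the 'unless' clause therefore excuses the requirement. Satisfied.
  (c) The plaintiff resides in Thornrow, which is not Fendora. Condition met.
  (d) The claim is a consumer claim, not a contract claim. Condition met.
  → Jurisdiction lies.
The Norholm Court of Common Pleas:
  (a) The plaintiff resides in Thornrow, which is not Norholm. Condition met.
  (b) The plaintiff resides in Thornrow, not Tarmarsh; the operative events occurred in Tarmarsh, not Norholm; the claim is a consumer claim, not a contract claim — no alternative holds. But the amount in controversy is $33,800, which meets the $20,000 floor, and the 'unless' clause therefore excuses the requirement. Satisfied.
  (c) The contract was executed in Thornrow, so this disjunct is met. Met.
  (d) The amount in controversy is USD 33,800, which meets the $29,000 floor, so this disjunct is met. Satisfied.
  → Every requirement is satisfied — jurisdiction.
The Norholm Regional Court:
  (a) The amount in controversy is $33,800, within the $38,500 ceiling. Condition met.
  (b) The plaintiff resides in Thornrow, not Norholm. But the claim is a consumer claim, and the 'unless' clause therefore excuses the requirement. Condition met.
  (c) The plaintiff resides in Thornrow, which is not Norholm, so one alternative holds. Met.
  (d) The amount in controversy is USD 33,800, which meets the USD 20,000 floor. And the carve-out is inapplicable — the claim is a consumer claim, not a tort claim. Met.
  → The court has jurisdiction.

the Norholm Court of Common Pleas; the Norholm Regional Court; the Provincial Court of Fendora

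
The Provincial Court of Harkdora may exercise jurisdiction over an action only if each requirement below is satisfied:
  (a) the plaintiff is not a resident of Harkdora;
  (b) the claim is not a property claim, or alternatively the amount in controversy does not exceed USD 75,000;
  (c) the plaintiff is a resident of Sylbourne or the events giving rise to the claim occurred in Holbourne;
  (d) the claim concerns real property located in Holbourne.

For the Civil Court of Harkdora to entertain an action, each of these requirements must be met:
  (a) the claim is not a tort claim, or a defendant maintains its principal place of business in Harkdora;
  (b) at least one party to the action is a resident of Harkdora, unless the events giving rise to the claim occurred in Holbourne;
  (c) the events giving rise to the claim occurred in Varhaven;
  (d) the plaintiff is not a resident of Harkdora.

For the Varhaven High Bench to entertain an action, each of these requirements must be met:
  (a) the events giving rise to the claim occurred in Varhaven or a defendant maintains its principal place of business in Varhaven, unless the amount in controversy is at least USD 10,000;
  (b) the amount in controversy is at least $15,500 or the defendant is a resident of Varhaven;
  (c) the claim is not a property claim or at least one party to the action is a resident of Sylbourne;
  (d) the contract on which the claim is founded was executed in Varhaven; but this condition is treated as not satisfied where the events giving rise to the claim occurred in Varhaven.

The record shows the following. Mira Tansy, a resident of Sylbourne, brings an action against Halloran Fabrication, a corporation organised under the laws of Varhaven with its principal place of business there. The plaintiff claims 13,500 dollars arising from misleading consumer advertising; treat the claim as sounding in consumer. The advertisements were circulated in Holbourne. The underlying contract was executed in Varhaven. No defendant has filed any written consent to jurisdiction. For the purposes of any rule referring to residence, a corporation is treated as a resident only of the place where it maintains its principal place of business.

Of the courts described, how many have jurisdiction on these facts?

The Provincial Court of Harkdora:
  (a) The plaintiff resides in Sylbourne, which is not Harkdora. Condition met.
  (b) The claim is a consumer claim, not a property claim, so one alternative holds. Met.
  (c) The plaintiff resides in Sylbourne — that alternative is enough. Condition met.
  (d) The claim does not concern real property. Not satisfied.
  → The court lacks jurisdiction.
The Civil Court of Harkdora:
  (a) The claim is a consumer claim, not a tort claim, so this disjunct is met. Condition met.
  (b) No party resides in Harkdora. However, the operative events occurred in Holbourne, so the 'unless' proviso supplies this condition. Met.
  (c) The operative events occurred in Holbourne, not Varhaven. Not satisfied.
  (d) The plaintiff resides in Sylbourne, which is not Harkdora. Satisfied.
  → No jurisdiction.
The Varhaven High Bench:
  (a) Halloran Fabrication has its principal place of business in Varhaven, which satisfies one of the alternatives. Met.
  (b) The defendant resides in Varhaven — that alternative is enough. Met.
  (c) The claim is a consumer claim, not a property claim, so one alternative holds. Satisfied.
  (d) The contract was executed in Varhaven. And the carve-out is inapplicable — the operative events occurred in Holbourne, not Varhaven. Met.
  → Every requirement is satisfied — jurisdiction.
Courts with jurisdiction: the Varhaven High Bench — 1 in total.

1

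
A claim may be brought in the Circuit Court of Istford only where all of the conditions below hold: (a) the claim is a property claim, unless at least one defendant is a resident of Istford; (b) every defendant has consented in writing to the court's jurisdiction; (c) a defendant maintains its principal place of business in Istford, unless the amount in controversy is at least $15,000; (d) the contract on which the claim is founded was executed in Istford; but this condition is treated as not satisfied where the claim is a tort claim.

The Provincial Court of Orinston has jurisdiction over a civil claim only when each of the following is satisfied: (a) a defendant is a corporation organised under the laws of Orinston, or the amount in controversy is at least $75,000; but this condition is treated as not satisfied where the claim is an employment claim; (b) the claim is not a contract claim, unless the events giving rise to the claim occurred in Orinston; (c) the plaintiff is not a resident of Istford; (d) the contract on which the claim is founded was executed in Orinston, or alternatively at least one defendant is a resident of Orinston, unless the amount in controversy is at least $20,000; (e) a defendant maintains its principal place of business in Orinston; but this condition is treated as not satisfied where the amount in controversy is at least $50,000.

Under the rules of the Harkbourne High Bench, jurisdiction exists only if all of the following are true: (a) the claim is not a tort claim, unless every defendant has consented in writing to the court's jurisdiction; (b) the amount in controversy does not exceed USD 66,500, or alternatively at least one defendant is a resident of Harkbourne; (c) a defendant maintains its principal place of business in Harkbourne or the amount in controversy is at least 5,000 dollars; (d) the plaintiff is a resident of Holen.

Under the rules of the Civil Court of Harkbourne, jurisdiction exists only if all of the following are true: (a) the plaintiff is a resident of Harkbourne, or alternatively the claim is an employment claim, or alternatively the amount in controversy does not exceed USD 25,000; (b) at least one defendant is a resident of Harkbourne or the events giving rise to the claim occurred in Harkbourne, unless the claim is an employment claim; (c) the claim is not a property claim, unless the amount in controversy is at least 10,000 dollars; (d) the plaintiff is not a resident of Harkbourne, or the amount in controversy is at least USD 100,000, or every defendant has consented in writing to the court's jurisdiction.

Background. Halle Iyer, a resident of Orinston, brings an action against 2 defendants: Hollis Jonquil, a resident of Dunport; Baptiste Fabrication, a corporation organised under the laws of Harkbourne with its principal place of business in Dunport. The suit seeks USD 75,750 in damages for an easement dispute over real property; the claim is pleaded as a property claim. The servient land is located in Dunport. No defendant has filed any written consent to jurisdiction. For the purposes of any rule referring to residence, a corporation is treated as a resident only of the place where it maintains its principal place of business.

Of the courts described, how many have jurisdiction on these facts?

The Circuit Court of Istford:
  (a) The claim is a property claim. Met.
  (b) No such written consent has been filed. Not met.
  (c) The corporate defendant(s) have their principal place of business in Dunport, not Istford. However, the amount in controversy is USD 75,750, which meets the $15,000 floor, so the 'unless' proviso supplies this condition. Condition met.
  (d) No contract (and hence no place of execution) is alleged. Not met.
  → The court lacks jurisdiction.
The Provincial Court of Orinston:
  (a) The amount in controversy is USD 75,750, which meets the 75,000 dollars floor, so one alternative holds. And the carve-out is inapplicable — the claim is a property claim, not an employment claim. Satisfied.
  (b) The claim is a property claim, not a contract claim. Condition met.
  (c) The plaintiff resides in Orinston, which is not Istford. Satisfied.
  (d) No contract (and hence no place of execution) is alleged; no defendant resides in Orinston (they reside in Dunport, Dunport) — none of the alternatives is met. But the amount in controversy is 75,750 dollars, which meets the USD 20,000 floor, and the 'unless' clause therefore excuses the requirement. Condition met.
  (e) The corporate defendant(s) have their principal place of business in Dunport, not Orinston. Not met.
  → The court lacks jurisdiction.
The Harkbourne High Bench:
  (a) The claim is a property claim, not a tort claim. Condition met.
  (b) The amount in controversy is $75,750, above the $66,500 ceiling; no defendant resides in Harkbourne (they reside in Dunport, Dunport) — none of the alternatives is met. Not satisfied.
  (c) The amount in controversy is $75,750, which meets the USD 5,000 floor, so one alternative holds. Met.
  (d) The plaintiff resides in Orinston, not Holen. Not met.
  → No jurisdiction.
The Civil Court of Harkbourne:
  (a) The plaintiff resides in Orinston, not Harkbourne; the claim is a property claim, not an employment claim; the amount in controversy is 75,750 dollars, above the 25,000 dollars ceiling — no alternative holds. Condition not met.
  (b) No defendant resides in Harkbourne (they reside in Dunport, Dunport); the operative events occurred in Dunport, not Harkbourne — no alternative holds. Nor does the 'unless' clause help: the claim is a property claim, not an employment claim. Fails.
  (c) The claim is a property claim. But the amount in controversy is USD 75,750, which meets the USD 10,000 floor, and the 'unless' clause therefore excuses the requirement. Condition met.
  (d) The plaintiff resides in Orinston, which is not Harkbourne — that alternative is enough. Met.
  → No jurisdiction.
No court satisfies all of its conditions.

0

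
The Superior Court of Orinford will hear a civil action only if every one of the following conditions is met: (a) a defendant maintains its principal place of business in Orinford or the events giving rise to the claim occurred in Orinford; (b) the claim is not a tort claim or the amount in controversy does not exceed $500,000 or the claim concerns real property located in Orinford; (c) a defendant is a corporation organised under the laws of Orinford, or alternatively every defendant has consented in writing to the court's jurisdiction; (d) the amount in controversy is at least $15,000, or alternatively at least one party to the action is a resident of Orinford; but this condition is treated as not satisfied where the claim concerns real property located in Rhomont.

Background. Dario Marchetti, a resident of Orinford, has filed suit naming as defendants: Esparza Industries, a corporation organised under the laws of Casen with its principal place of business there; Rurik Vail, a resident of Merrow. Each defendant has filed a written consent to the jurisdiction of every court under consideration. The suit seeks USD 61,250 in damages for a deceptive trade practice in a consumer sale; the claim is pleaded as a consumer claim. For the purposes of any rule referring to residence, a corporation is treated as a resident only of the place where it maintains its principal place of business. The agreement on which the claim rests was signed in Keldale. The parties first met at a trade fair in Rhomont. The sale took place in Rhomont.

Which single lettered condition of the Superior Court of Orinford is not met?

The Superior Court of Orinford:
  (a) The corporate defendant(s) have their principal place of business in Casen, not Orinford; the operative events occurred in Rhomont, not Orinford — every alternative fails. Fails.
  (b) The claim is a consumer claim, not a tort claim, which satisfies one of the alternatives. Met.
  (c) Every defendant has filed written consent, so one alternative holds. Condition met.
  (d) The amount in controversy is $61,250, which meets the 15,000 dollars floor, so this disjunct is met. The carve-out does not apply: the claim does not concern real property. Satisfied.
Only condition (a) fails.

(a)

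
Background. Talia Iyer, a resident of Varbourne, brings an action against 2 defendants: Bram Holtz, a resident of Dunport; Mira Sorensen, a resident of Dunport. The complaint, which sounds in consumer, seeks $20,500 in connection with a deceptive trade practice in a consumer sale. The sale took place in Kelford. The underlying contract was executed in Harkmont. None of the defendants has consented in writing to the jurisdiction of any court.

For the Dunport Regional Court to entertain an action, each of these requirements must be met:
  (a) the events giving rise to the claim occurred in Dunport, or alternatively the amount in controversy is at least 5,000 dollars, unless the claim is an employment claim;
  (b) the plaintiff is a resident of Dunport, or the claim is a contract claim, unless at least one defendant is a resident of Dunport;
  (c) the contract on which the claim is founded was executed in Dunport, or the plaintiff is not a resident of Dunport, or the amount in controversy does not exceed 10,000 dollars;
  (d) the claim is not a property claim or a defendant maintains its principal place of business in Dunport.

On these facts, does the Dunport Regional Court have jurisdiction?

Yes

The Dunport Regional Court:
  (a) The amount in controversy is $20,500, which meets the 5,000 dollars floor — that alternative is enough. Condition met.
  (b) The plaintiff resides in Varbourne, not Dunport; the claim is a consumer claim, not a contract claim — every alternative fails. But Bram Holtz resides in Dunport, and the 'unless' clause therefore excuses the requirement. Met.
  (c) The plaintiff resides in Varbourne, which is not Dunport, so this disjunct is met. Met.
  (d) The claim is a consumer claim, not a property claim, so one alternative holds. Met.
  → All conditions met; jurisdiction exists.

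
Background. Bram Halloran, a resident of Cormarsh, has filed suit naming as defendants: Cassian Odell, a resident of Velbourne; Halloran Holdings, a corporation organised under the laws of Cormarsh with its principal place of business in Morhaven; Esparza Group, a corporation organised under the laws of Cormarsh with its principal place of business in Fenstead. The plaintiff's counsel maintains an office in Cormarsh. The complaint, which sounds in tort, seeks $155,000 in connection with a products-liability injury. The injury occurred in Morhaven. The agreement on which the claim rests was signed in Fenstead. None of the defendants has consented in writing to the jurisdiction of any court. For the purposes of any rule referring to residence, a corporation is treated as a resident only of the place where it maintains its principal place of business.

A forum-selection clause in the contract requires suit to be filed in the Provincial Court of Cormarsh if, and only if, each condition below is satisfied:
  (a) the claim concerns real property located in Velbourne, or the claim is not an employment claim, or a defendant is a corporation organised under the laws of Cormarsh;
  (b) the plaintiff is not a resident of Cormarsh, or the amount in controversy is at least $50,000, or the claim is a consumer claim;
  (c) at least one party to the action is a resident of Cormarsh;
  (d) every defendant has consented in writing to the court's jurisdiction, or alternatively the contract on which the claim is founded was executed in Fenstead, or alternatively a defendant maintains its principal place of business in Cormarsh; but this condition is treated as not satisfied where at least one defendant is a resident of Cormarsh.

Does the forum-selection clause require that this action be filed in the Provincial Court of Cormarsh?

The Provincial Court of Cormarsh:
  (a) The claim is a tort claim, not an employment claim, so this disjunct is met. Met.
  (b) The amount in controversy is USD 155,000, which meets the 50,000 dollars floor, so one alternative holds. Condition met.
  (c) Bram Halloran resides in Cormarsh. Condition met.
  (d) The contract was executed in Fenstead, so one alternative holds. The exception is not triggered, since no defendant resides in Cormarsh (they reside in Velbourne, Morhaven, Fenstead). Met.
  → Forum clause is triggered.

Yes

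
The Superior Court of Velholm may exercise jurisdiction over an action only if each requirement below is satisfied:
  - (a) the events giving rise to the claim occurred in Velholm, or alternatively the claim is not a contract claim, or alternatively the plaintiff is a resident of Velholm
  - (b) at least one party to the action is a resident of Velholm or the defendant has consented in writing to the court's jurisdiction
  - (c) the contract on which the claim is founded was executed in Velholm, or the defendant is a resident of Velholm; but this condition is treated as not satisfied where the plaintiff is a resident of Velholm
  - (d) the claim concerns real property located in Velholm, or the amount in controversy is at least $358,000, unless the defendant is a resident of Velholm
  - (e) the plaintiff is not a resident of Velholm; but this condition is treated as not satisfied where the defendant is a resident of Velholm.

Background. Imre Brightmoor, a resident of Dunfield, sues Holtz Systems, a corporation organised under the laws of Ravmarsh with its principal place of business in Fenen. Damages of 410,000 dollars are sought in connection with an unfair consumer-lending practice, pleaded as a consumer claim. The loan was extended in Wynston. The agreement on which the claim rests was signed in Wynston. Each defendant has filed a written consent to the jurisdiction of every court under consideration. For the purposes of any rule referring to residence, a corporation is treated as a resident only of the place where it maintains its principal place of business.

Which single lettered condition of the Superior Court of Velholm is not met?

The Superior Court of Velholm:
  (a) The claim is a consumer claim, not a contract claim, so one alternative holds. Condition met.
  (b) Every defendant has filed written consent, which satisfies one of the alternatives. Met.
  (c) The contract was executed in Wynston, not Velholm; the defendant resides in Fenen, not Velholm — no alternative holds. Condition not met.
  (d) The amount in controversy is USD 410,000, which meets the USD 358,000 floor, so one alternative holds. Met.
  (e) The plaintiff resides in Dunfield, which is not Velholm. The exception is not triggered, since the defendant resides in Fenen, not Velholm. Met.
Only condition (c) fails.

(c)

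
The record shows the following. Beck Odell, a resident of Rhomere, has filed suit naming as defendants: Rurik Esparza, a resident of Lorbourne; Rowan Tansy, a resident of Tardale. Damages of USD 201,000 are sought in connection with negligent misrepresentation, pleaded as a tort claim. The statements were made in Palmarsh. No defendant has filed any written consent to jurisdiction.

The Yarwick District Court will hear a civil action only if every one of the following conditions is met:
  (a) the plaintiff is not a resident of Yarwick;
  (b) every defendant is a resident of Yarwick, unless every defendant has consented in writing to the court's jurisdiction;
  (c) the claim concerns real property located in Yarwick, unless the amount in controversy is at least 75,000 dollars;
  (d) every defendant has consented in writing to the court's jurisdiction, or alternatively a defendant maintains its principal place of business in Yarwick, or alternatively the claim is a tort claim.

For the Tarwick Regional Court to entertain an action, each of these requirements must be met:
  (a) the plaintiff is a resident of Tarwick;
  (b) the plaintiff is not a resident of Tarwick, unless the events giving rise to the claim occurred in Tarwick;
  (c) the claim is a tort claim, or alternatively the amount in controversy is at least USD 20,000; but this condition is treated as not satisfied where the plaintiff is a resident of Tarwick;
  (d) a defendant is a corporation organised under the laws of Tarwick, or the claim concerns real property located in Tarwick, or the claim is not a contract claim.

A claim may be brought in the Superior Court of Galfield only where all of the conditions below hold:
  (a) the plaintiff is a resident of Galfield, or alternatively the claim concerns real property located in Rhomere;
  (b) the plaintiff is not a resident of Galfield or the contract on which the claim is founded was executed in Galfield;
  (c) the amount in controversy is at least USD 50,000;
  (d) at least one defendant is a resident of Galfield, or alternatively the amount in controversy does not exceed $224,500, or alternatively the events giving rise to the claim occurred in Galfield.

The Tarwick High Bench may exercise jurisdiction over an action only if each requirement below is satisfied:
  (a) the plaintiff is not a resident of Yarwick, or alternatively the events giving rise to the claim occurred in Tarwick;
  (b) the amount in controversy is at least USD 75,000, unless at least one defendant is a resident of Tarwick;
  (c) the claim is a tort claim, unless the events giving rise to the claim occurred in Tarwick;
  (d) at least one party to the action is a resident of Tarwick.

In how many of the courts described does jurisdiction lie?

0

The Yarwick District Court:
  (a) The plaintiff resides in Rhomere, which is not Yarwick. Satisfied.
  (b) The defendants reside as follows — Rurik Esparza in Lorbourne, Rowan Tansy in Tardale — not all in Yarwick. And no such written consent has been filed, so the proviso does not save it. Not satisfied.
  (c) The claim does not concern real property. However, the amount in controversy is 201,000 dollars, which meets the 75,000 dollars floor, so the 'unless' proviso supplies this condition. Satisfied.
  (d) The claim is a tort claim — that alternative is enough. Satisfied.
  → No jurisdiction.
The Tarwick Regional Court:
  (a) The plaintiff resides in Rhomere, not Tarwick. Fails.
  (b) The plaintiff resides in Rhomere, which is not Tarwick. Met.
  (c) The claim is a tort claim, so one alternative holds. The exception is not triggered, since the plaintiff resides in Rhomere, not Tarwick. Satisfied.
  (d) The claim is a tort claim, not a contract claim, so one alternative holds. Satisfied.
  → The court lacks jurisdiction.
The Superior Court of Galfield:
  (a) The plaintiff resides in Rhomere, not Galfield; the claim does not concern real property — none of the alternatives is met. Condition not met.
  (b) The plaintiff resides in Rhomere, which is not Galfield, which satisfies one of the alternatives. Met.
  (c) The amount in controversy is 201,000 dollars, which meets the $50,000 floor. Satisfied.
  (d) The amount in controversy is USD 201,000, within the 224,500 dollars ceiling, which satisfies one of the alternatives. Met.
  → Not every requirement is met — no jurisdiction.
The Tarwick High Bench:
  (a) The plaintiff resides in Rhomere, which is not Yarwick, so this disjunct is met. Met.
  (b) The amount in controversy is USD 201,000, which meets the USD 75,000 floor. Satisfied.
  (c) The claim is a tort claim. Met.
  (d) No party resides in Tarwick. Not satisfied.
  → At least one condition fails; no jurisdiction.
No court satisfies all of its conditions.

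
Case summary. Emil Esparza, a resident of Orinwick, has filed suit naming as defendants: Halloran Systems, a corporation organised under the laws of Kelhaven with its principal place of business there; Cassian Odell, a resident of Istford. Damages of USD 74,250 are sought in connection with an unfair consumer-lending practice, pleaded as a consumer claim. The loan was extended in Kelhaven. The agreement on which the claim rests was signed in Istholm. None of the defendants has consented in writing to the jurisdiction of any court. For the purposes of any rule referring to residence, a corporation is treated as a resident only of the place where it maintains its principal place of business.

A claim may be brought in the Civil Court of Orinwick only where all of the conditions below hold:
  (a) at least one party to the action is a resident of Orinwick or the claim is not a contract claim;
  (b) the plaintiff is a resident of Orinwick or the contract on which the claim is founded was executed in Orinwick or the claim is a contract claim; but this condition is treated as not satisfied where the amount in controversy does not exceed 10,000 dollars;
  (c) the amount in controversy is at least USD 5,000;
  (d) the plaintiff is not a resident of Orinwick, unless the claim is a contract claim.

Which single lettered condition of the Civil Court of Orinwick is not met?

(d)

The Civil Court of Orinwick:
  (a) Emil Esparza resides in Orinwick, so one alternative holds. Satisfied.
  (b) The plaintiff resides in Orinwick — that alternative is enough. And the carve-out is inapplicable — the amount in controversy is USD 74,250, above the USD 10,000 ceiling. Met.
  (c) The amount in controversy is USD 74,250, which meets the $5,000 floor. Condition met.
  (d) The plaintiff resides in Orinwick. And the claim is a consumer claim, not a contract claim, so the proviso does not save it. Fails.
Only condition (d) fails.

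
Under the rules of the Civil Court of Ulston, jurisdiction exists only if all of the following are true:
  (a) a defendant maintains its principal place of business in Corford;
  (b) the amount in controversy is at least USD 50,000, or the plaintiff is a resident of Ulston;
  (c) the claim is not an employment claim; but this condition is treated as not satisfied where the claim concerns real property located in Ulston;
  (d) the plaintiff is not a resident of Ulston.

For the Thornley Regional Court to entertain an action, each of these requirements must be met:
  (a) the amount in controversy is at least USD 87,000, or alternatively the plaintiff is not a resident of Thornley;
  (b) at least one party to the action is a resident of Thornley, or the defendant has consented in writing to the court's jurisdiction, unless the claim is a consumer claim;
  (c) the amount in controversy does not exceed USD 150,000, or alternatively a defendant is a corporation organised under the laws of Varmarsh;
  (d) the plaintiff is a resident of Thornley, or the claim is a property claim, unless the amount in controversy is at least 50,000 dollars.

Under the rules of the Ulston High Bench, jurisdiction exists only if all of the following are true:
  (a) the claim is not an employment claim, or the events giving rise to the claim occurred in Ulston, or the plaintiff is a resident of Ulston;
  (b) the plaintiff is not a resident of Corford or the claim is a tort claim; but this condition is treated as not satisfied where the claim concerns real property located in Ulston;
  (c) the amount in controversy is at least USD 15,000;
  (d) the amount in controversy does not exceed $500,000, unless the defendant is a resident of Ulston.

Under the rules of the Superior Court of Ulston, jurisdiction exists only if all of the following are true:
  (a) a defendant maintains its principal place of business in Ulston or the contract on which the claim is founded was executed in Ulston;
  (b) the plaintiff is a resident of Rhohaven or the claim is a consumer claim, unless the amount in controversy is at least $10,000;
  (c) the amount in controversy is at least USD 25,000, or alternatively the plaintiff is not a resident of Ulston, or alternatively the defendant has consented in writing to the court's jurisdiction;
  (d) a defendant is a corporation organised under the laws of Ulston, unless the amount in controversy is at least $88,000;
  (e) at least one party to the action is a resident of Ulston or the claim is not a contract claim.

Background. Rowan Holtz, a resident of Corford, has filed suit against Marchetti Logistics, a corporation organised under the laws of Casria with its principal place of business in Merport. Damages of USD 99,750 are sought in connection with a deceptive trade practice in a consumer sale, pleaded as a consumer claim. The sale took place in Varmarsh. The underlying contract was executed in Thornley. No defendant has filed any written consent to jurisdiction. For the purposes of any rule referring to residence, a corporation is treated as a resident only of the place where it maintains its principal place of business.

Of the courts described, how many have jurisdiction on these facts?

1

The Civil Court of Ulston:
  (a) The corporate defendant(s) have their principal place of business in Merport, not Corford. Not satisfied.
  (b) The amount in controversy is $99,750, which meets the $50,000 floor, so this disjunct is met. Condition met.
  (c) The claim is a consumer claim, not an employment claim. And the carve-out is inapplicable — the claim does not concern real property. Condition met.
  (d) The plaintiff resides in Corford, which is not Ulston. Met.
  → The court lacks jurisdiction.
The Thornley Regional Court:
  (a) The amount in controversy is 99,750 dollars, which meets the 87,000 dollars floor, so one alternative holds. Met.
  (b) No party resides in Thornley; no such written consent has been filed — no alternative holds. The proviso rescues it, though: the claim is a consumer claim. Condition met.
  (c) The amount in controversy is $99,750, within the USD 150,000 ceiling, which satisfies one of the alternatives. Satisfied.
  (d) The plaintiff resides in Corford, not Thornley; the claim is a consumer claim, not a property claim — none of the alternatives is met. But the amount in controversy is $99,750, which meets the 50,000 dollars floor, and the 'unless' clause therefore excuses the requirement. Met.
  → Jurisdiction lies.
The Ulston High Bench:
  (a) The claim is a consumer claim, not an employment claim, so this disjunct is met. Satisfied.
  (b) The plaintiff resides in Corford; the claim is a consumer claim, not a tort claim — no alternative holds. Fails.
  (c) The amount in controversy is $99,750, which meets the $15,000 floor. Met.
  (d) The amount in controversy is $99,750, within the $500,000 ceiling. Satisfied.
  → Not every requirement is met — no jurisdiction.
The Superior Court of Ulston:
  (a) The corporate defendant(s) have their principal place of business in Merport, not Ulston; the contract was executed in Thornley, not Ulston — no alternative holds. Not met.
  (b) The claim is a consumer claim, so this disjunct is met. Condition met.
  (c) The amount in controversy is USD 99,750, which meets the 25,000 dollars floor — that alternative is enough. Met.
  (d) The corporate defendant(s) are organised in Casria, not Ulston. The proviso rescues it, though: the amount in controversy is USD 99,750, which meets the $88,000 floor. Satisfied.
  (e) The claim is a consumer claim, not a contract claim, so one alternative holds. Met.
  → Not every requirement is met — no jurisdiction.
Courts with jurisdiction: the Thornley Regional Court — 1 in total.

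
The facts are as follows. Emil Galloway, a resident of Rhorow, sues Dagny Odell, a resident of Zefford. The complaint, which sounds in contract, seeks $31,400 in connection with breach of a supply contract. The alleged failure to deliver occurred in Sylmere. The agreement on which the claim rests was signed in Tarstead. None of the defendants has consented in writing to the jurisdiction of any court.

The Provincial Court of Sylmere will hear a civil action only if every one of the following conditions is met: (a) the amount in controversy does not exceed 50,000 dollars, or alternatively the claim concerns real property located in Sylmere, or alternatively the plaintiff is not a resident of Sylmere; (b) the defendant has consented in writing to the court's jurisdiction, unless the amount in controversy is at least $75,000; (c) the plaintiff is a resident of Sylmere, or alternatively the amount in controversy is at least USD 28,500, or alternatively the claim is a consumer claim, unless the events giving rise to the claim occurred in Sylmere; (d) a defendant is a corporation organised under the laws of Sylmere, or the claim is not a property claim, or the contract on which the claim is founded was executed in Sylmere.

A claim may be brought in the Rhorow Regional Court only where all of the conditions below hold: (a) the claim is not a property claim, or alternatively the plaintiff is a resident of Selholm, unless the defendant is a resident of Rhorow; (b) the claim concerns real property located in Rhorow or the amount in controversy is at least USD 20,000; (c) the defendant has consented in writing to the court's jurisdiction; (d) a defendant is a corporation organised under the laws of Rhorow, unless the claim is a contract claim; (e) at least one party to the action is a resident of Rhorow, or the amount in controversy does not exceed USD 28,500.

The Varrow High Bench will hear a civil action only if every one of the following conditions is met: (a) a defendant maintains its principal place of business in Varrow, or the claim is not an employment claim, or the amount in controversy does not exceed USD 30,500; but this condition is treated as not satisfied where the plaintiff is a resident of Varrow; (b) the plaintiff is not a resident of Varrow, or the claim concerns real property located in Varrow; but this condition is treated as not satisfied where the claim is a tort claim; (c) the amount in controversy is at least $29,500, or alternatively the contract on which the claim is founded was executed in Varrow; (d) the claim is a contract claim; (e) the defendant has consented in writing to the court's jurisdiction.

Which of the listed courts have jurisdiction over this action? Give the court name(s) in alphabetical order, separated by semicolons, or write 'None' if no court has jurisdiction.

None

The Provincial Court of Sylmere:
  (a) The amount in controversy is 31,400 dollars, within the $50,000 ceiling, so one alternative holds. Met.
  (b) No such written consent has been filed. Nor does the 'unless' clause help: the amount in controversy is USD 31,400, below the USD 75,000 floor. Condition not met.
  (c) The amount in controversy is 31,400 dollars, which meets the USD 28,500 floor, so this disjunct is met. Condition met.
  (d) The claim is a contract claim, not a property claim, so this disjunct is met. Met.
  → The court lacks jurisdiction.
The Rhorow Regional Court:
  (a) The claim is a contract claim, not a property claim, so one alternative holds. Met.
  (b) The amount in controversy is $31,400, which meets the 20,000 dollars floor — that alternative is enough. Met.
  (c) No such written consent has been filed. Condition not met.
  (d) No defendant is a corporation. But the claim is a contract claim, and the 'unless' clause therefore excuses the requirement. Met.
  (e) Emil Galloway resides in Rhorow — that alternative is enough. Condition met.
  → No jurisdiction.
The Varrow High Bench:
  (a) The claim is a contract claim, not an employment claim, which satisfies one of the alternatives. The exception is not triggered, since the plaintiff resides in Rhorow, not Varrow. Satisfied.
  (b) The plaintiff resides in Rhorow, which is not Varrow — that alternative is enough. The exception is not triggered, since the claim is a contract claim, not a tort claim. Satisfied.
  (c) The amount in controversy is 31,400 dollars, which meets the 29,500 dollars floor — that alternative is enough. Condition met.
  (d) The claim is a contract claim. Met.
  (e) No such written consent has been filed. Condition not met.
  → The court lacks jurisdiction.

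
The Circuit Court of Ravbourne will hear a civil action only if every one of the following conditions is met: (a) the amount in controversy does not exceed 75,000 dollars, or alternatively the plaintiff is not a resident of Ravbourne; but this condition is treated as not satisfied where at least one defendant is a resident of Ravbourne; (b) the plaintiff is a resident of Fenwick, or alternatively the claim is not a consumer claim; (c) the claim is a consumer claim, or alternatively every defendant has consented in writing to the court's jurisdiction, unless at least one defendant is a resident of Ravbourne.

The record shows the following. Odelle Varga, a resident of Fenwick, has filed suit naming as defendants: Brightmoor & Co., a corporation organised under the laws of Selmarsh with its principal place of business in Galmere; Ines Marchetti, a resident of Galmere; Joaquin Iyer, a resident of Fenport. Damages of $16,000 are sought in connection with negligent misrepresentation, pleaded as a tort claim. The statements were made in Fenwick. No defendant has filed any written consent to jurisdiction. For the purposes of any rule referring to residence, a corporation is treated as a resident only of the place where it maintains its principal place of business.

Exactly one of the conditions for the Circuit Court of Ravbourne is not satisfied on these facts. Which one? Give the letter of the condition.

(c)

The Circuit Court of Ravbourne:
  (a) The amount in controversy is 16,000 dollars, within the USD 75,000 ceiling, which satisfies one of the alternatives. The exception is not triggered, since no defendant resides in Ravbourne (they reside in Galmere, Galmere, Fenport). Condition met.
  (b) The plaintiff resides in Fenwick, so this disjunct is met. Satisfied.
  (c) The claim is a tort claim, not a consumer claim; no such written consent has been filed — every alternative fails. The proviso offers no rescue either, since no defendant resides in Ravbourne (they reside in Galmere, Galmere, Fenport). Not met.
Only condition (c) fails.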